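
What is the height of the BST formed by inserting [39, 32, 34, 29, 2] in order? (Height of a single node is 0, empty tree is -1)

Insertion order: [39, 32, 34, 29, 2]
Tree (level-order array): [39, 32, None, 29, 34, 2]
Compute height bottom-up (empty subtree = -1):
  height(2) = 1 + max(-1, -1) = 0
  height(29) = 1 + max(0, -1) = 1
  height(34) = 1 + max(-1, -1) = 0
  height(32) = 1 + max(1, 0) = 2
  height(39) = 1 + max(2, -1) = 3
Height = 3


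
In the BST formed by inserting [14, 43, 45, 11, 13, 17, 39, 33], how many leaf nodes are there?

Tree built from: [14, 43, 45, 11, 13, 17, 39, 33]
Tree (level-order array): [14, 11, 43, None, 13, 17, 45, None, None, None, 39, None, None, 33]
Rule: A leaf has 0 children.
Per-node child counts:
  node 14: 2 child(ren)
  node 11: 1 child(ren)
  node 13: 0 child(ren)
  node 43: 2 child(ren)
  node 17: 1 child(ren)
  node 39: 1 child(ren)
  node 33: 0 child(ren)
  node 45: 0 child(ren)
Matching nodes: [13, 33, 45]
Count of leaf nodes: 3


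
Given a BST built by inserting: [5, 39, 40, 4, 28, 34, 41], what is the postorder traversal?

Tree insertion order: [5, 39, 40, 4, 28, 34, 41]
Tree (level-order array): [5, 4, 39, None, None, 28, 40, None, 34, None, 41]
Postorder traversal: [4, 34, 28, 41, 40, 39, 5]


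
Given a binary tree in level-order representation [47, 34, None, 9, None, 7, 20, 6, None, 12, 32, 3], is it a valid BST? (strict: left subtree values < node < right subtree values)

Level-order array: [47, 34, None, 9, None, 7, 20, 6, None, 12, 32, 3]
Validate using subtree bounds (lo, hi): at each node, require lo < value < hi,
then recurse left with hi=value and right with lo=value.
Preorder trace (stopping at first violation):
  at node 47 with bounds (-inf, +inf): OK
  at node 34 with bounds (-inf, 47): OK
  at node 9 with bounds (-inf, 34): OK
  at node 7 with bounds (-inf, 9): OK
  at node 6 with bounds (-inf, 7): OK
  at node 3 with bounds (-inf, 6): OK
  at node 20 with bounds (9, 34): OK
  at node 12 with bounds (9, 20): OK
  at node 32 with bounds (20, 34): OK
No violation found at any node.
Result: Valid BST


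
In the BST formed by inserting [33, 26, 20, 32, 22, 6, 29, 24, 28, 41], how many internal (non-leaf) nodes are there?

Tree built from: [33, 26, 20, 32, 22, 6, 29, 24, 28, 41]
Tree (level-order array): [33, 26, 41, 20, 32, None, None, 6, 22, 29, None, None, None, None, 24, 28]
Rule: An internal node has at least one child.
Per-node child counts:
  node 33: 2 child(ren)
  node 26: 2 child(ren)
  node 20: 2 child(ren)
  node 6: 0 child(ren)
  node 22: 1 child(ren)
  node 24: 0 child(ren)
  node 32: 1 child(ren)
  node 29: 1 child(ren)
  node 28: 0 child(ren)
  node 41: 0 child(ren)
Matching nodes: [33, 26, 20, 22, 32, 29]
Count of internal (non-leaf) nodes: 6


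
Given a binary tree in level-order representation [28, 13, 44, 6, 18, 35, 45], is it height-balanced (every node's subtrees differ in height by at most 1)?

Tree (level-order array): [28, 13, 44, 6, 18, 35, 45]
Definition: a tree is height-balanced if, at every node, |h(left) - h(right)| <= 1 (empty subtree has height -1).
Bottom-up per-node check:
  node 6: h_left=-1, h_right=-1, diff=0 [OK], height=0
  node 18: h_left=-1, h_right=-1, diff=0 [OK], height=0
  node 13: h_left=0, h_right=0, diff=0 [OK], height=1
  node 35: h_left=-1, h_right=-1, diff=0 [OK], height=0
  node 45: h_left=-1, h_right=-1, diff=0 [OK], height=0
  node 44: h_left=0, h_right=0, diff=0 [OK], height=1
  node 28: h_left=1, h_right=1, diff=0 [OK], height=2
All nodes satisfy the balance condition.
Result: Balanced


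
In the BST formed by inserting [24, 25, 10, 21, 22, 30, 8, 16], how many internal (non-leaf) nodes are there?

Tree built from: [24, 25, 10, 21, 22, 30, 8, 16]
Tree (level-order array): [24, 10, 25, 8, 21, None, 30, None, None, 16, 22]
Rule: An internal node has at least one child.
Per-node child counts:
  node 24: 2 child(ren)
  node 10: 2 child(ren)
  node 8: 0 child(ren)
  node 21: 2 child(ren)
  node 16: 0 child(ren)
  node 22: 0 child(ren)
  node 25: 1 child(ren)
  node 30: 0 child(ren)
Matching nodes: [24, 10, 21, 25]
Count of internal (non-leaf) nodes: 4


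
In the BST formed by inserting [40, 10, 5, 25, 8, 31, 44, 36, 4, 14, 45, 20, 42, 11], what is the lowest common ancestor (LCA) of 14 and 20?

Tree insertion order: [40, 10, 5, 25, 8, 31, 44, 36, 4, 14, 45, 20, 42, 11]
Tree (level-order array): [40, 10, 44, 5, 25, 42, 45, 4, 8, 14, 31, None, None, None, None, None, None, None, None, 11, 20, None, 36]
In a BST, the LCA of p=14, q=20 is the first node v on the
root-to-leaf path with p <= v <= q (go left if both < v, right if both > v).
Walk from root:
  at 40: both 14 and 20 < 40, go left
  at 10: both 14 and 20 > 10, go right
  at 25: both 14 and 20 < 25, go left
  at 14: 14 <= 14 <= 20, this is the LCA
LCA = 14


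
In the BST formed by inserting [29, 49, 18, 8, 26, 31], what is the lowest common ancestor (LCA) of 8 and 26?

Tree insertion order: [29, 49, 18, 8, 26, 31]
Tree (level-order array): [29, 18, 49, 8, 26, 31]
In a BST, the LCA of p=8, q=26 is the first node v on the
root-to-leaf path with p <= v <= q (go left if both < v, right if both > v).
Walk from root:
  at 29: both 8 and 26 < 29, go left
  at 18: 8 <= 18 <= 26, this is the LCA
LCA = 18


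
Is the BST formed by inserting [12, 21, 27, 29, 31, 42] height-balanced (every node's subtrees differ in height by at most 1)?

Tree (level-order array): [12, None, 21, None, 27, None, 29, None, 31, None, 42]
Definition: a tree is height-balanced if, at every node, |h(left) - h(right)| <= 1 (empty subtree has height -1).
Bottom-up per-node check:
  node 42: h_left=-1, h_right=-1, diff=0 [OK], height=0
  node 31: h_left=-1, h_right=0, diff=1 [OK], height=1
  node 29: h_left=-1, h_right=1, diff=2 [FAIL (|-1-1|=2 > 1)], height=2
  node 27: h_left=-1, h_right=2, diff=3 [FAIL (|-1-2|=3 > 1)], height=3
  node 21: h_left=-1, h_right=3, diff=4 [FAIL (|-1-3|=4 > 1)], height=4
  node 12: h_left=-1, h_right=4, diff=5 [FAIL (|-1-4|=5 > 1)], height=5
Node 29 violates the condition: |-1 - 1| = 2 > 1.
Result: Not balanced


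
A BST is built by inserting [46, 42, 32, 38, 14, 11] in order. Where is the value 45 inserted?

Starting tree (level order): [46, 42, None, 32, None, 14, 38, 11]
Insertion path: 46 -> 42
Result: insert 45 as right child of 42
Final tree (level order): [46, 42, None, 32, 45, 14, 38, None, None, 11]


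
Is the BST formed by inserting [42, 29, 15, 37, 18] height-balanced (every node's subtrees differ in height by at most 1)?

Tree (level-order array): [42, 29, None, 15, 37, None, 18]
Definition: a tree is height-balanced if, at every node, |h(left) - h(right)| <= 1 (empty subtree has height -1).
Bottom-up per-node check:
  node 18: h_left=-1, h_right=-1, diff=0 [OK], height=0
  node 15: h_left=-1, h_right=0, diff=1 [OK], height=1
  node 37: h_left=-1, h_right=-1, diff=0 [OK], height=0
  node 29: h_left=1, h_right=0, diff=1 [OK], height=2
  node 42: h_left=2, h_right=-1, diff=3 [FAIL (|2--1|=3 > 1)], height=3
Node 42 violates the condition: |2 - -1| = 3 > 1.
Result: Not balanced


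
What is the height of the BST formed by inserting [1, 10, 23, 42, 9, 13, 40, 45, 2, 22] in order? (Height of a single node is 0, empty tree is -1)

Insertion order: [1, 10, 23, 42, 9, 13, 40, 45, 2, 22]
Tree (level-order array): [1, None, 10, 9, 23, 2, None, 13, 42, None, None, None, 22, 40, 45]
Compute height bottom-up (empty subtree = -1):
  height(2) = 1 + max(-1, -1) = 0
  height(9) = 1 + max(0, -1) = 1
  height(22) = 1 + max(-1, -1) = 0
  height(13) = 1 + max(-1, 0) = 1
  height(40) = 1 + max(-1, -1) = 0
  height(45) = 1 + max(-1, -1) = 0
  height(42) = 1 + max(0, 0) = 1
  height(23) = 1 + max(1, 1) = 2
  height(10) = 1 + max(1, 2) = 3
  height(1) = 1 + max(-1, 3) = 4
Height = 4


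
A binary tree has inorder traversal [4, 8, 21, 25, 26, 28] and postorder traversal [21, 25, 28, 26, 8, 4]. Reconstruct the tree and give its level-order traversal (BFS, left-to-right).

Inorder:   [4, 8, 21, 25, 26, 28]
Postorder: [21, 25, 28, 26, 8, 4]
Algorithm: postorder visits root last, so walk postorder right-to-left;
each value is the root of the current inorder slice — split it at that
value, recurse on the right subtree first, then the left.
Recursive splits:
  root=4; inorder splits into left=[], right=[8, 21, 25, 26, 28]
  root=8; inorder splits into left=[], right=[21, 25, 26, 28]
  root=26; inorder splits into left=[21, 25], right=[28]
  root=28; inorder splits into left=[], right=[]
  root=25; inorder splits into left=[21], right=[]
  root=21; inorder splits into left=[], right=[]
Reconstructed level-order: [4, 8, 26, 25, 28, 21]


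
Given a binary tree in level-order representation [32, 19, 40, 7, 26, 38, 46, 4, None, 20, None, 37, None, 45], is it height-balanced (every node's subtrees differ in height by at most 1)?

Tree (level-order array): [32, 19, 40, 7, 26, 38, 46, 4, None, 20, None, 37, None, 45]
Definition: a tree is height-balanced if, at every node, |h(left) - h(right)| <= 1 (empty subtree has height -1).
Bottom-up per-node check:
  node 4: h_left=-1, h_right=-1, diff=0 [OK], height=0
  node 7: h_left=0, h_right=-1, diff=1 [OK], height=1
  node 20: h_left=-1, h_right=-1, diff=0 [OK], height=0
  node 26: h_left=0, h_right=-1, diff=1 [OK], height=1
  node 19: h_left=1, h_right=1, diff=0 [OK], height=2
  node 37: h_left=-1, h_right=-1, diff=0 [OK], height=0
  node 38: h_left=0, h_right=-1, diff=1 [OK], height=1
  node 45: h_left=-1, h_right=-1, diff=0 [OK], height=0
  node 46: h_left=0, h_right=-1, diff=1 [OK], height=1
  node 40: h_left=1, h_right=1, diff=0 [OK], height=2
  node 32: h_left=2, h_right=2, diff=0 [OK], height=3
All nodes satisfy the balance condition.
Result: Balanced


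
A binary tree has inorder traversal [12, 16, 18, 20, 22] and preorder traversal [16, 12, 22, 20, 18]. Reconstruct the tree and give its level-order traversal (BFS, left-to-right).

Inorder:  [12, 16, 18, 20, 22]
Preorder: [16, 12, 22, 20, 18]
Algorithm: preorder visits root first, so consume preorder in order;
for each root, split the current inorder slice at that value into
left-subtree inorder and right-subtree inorder, then recurse.
Recursive splits:
  root=16; inorder splits into left=[12], right=[18, 20, 22]
  root=12; inorder splits into left=[], right=[]
  root=22; inorder splits into left=[18, 20], right=[]
  root=20; inorder splits into left=[18], right=[]
  root=18; inorder splits into left=[], right=[]
Reconstructed level-order: [16, 12, 22, 20, 18]


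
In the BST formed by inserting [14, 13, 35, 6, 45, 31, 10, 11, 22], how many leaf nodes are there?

Tree built from: [14, 13, 35, 6, 45, 31, 10, 11, 22]
Tree (level-order array): [14, 13, 35, 6, None, 31, 45, None, 10, 22, None, None, None, None, 11]
Rule: A leaf has 0 children.
Per-node child counts:
  node 14: 2 child(ren)
  node 13: 1 child(ren)
  node 6: 1 child(ren)
  node 10: 1 child(ren)
  node 11: 0 child(ren)
  node 35: 2 child(ren)
  node 31: 1 child(ren)
  node 22: 0 child(ren)
  node 45: 0 child(ren)
Matching nodes: [11, 22, 45]
Count of leaf nodes: 3


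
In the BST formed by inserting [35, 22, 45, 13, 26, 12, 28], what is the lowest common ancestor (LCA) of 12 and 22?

Tree insertion order: [35, 22, 45, 13, 26, 12, 28]
Tree (level-order array): [35, 22, 45, 13, 26, None, None, 12, None, None, 28]
In a BST, the LCA of p=12, q=22 is the first node v on the
root-to-leaf path with p <= v <= q (go left if both < v, right if both > v).
Walk from root:
  at 35: both 12 and 22 < 35, go left
  at 22: 12 <= 22 <= 22, this is the LCA
LCA = 22


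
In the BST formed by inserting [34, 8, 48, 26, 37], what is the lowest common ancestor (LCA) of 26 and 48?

Tree insertion order: [34, 8, 48, 26, 37]
Tree (level-order array): [34, 8, 48, None, 26, 37]
In a BST, the LCA of p=26, q=48 is the first node v on the
root-to-leaf path with p <= v <= q (go left if both < v, right if both > v).
Walk from root:
  at 34: 26 <= 34 <= 48, this is the LCA
LCA = 34


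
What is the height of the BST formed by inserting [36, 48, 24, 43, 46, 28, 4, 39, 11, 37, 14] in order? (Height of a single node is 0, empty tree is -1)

Insertion order: [36, 48, 24, 43, 46, 28, 4, 39, 11, 37, 14]
Tree (level-order array): [36, 24, 48, 4, 28, 43, None, None, 11, None, None, 39, 46, None, 14, 37]
Compute height bottom-up (empty subtree = -1):
  height(14) = 1 + max(-1, -1) = 0
  height(11) = 1 + max(-1, 0) = 1
  height(4) = 1 + max(-1, 1) = 2
  height(28) = 1 + max(-1, -1) = 0
  height(24) = 1 + max(2, 0) = 3
  height(37) = 1 + max(-1, -1) = 0
  height(39) = 1 + max(0, -1) = 1
  height(46) = 1 + max(-1, -1) = 0
  height(43) = 1 + max(1, 0) = 2
  height(48) = 1 + max(2, -1) = 3
  height(36) = 1 + max(3, 3) = 4
Height = 4


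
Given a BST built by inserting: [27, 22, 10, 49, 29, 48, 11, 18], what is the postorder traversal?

Tree insertion order: [27, 22, 10, 49, 29, 48, 11, 18]
Tree (level-order array): [27, 22, 49, 10, None, 29, None, None, 11, None, 48, None, 18]
Postorder traversal: [18, 11, 10, 22, 48, 29, 49, 27]


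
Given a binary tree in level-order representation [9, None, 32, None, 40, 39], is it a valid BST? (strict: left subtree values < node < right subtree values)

Level-order array: [9, None, 32, None, 40, 39]
Validate using subtree bounds (lo, hi): at each node, require lo < value < hi,
then recurse left with hi=value and right with lo=value.
Preorder trace (stopping at first violation):
  at node 9 with bounds (-inf, +inf): OK
  at node 32 with bounds (9, +inf): OK
  at node 40 with bounds (32, +inf): OK
  at node 39 with bounds (32, 40): OK
No violation found at any node.
Result: Valid BST


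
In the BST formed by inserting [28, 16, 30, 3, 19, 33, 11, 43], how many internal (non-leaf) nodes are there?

Tree built from: [28, 16, 30, 3, 19, 33, 11, 43]
Tree (level-order array): [28, 16, 30, 3, 19, None, 33, None, 11, None, None, None, 43]
Rule: An internal node has at least one child.
Per-node child counts:
  node 28: 2 child(ren)
  node 16: 2 child(ren)
  node 3: 1 child(ren)
  node 11: 0 child(ren)
  node 19: 0 child(ren)
  node 30: 1 child(ren)
  node 33: 1 child(ren)
  node 43: 0 child(ren)
Matching nodes: [28, 16, 3, 30, 33]
Count of internal (non-leaf) nodes: 5


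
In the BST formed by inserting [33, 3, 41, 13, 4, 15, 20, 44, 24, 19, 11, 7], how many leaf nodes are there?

Tree built from: [33, 3, 41, 13, 4, 15, 20, 44, 24, 19, 11, 7]
Tree (level-order array): [33, 3, 41, None, 13, None, 44, 4, 15, None, None, None, 11, None, 20, 7, None, 19, 24]
Rule: A leaf has 0 children.
Per-node child counts:
  node 33: 2 child(ren)
  node 3: 1 child(ren)
  node 13: 2 child(ren)
  node 4: 1 child(ren)
  node 11: 1 child(ren)
  node 7: 0 child(ren)
  node 15: 1 child(ren)
  node 20: 2 child(ren)
  node 19: 0 child(ren)
  node 24: 0 child(ren)
  node 41: 1 child(ren)
  node 44: 0 child(ren)
Matching nodes: [7, 19, 24, 44]
Count of leaf nodes: 4


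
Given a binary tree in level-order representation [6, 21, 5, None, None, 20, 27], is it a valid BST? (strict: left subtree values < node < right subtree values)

Level-order array: [6, 21, 5, None, None, 20, 27]
Validate using subtree bounds (lo, hi): at each node, require lo < value < hi,
then recurse left with hi=value and right with lo=value.
Preorder trace (stopping at first violation):
  at node 6 with bounds (-inf, +inf): OK
  at node 21 with bounds (-inf, 6): VIOLATION
Node 21 violates its bound: not (-inf < 21 < 6).
Result: Not a valid BST


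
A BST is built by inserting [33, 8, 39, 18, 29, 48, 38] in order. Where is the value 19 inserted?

Starting tree (level order): [33, 8, 39, None, 18, 38, 48, None, 29]
Insertion path: 33 -> 8 -> 18 -> 29
Result: insert 19 as left child of 29
Final tree (level order): [33, 8, 39, None, 18, 38, 48, None, 29, None, None, None, None, 19]


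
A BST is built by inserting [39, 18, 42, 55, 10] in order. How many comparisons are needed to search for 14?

Search path for 14: 39 -> 18 -> 10
Found: False
Comparisons: 3


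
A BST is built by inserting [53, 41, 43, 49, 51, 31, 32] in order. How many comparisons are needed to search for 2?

Search path for 2: 53 -> 41 -> 31
Found: False
Comparisons: 3


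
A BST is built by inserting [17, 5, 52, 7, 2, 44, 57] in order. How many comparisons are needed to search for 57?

Search path for 57: 17 -> 52 -> 57
Found: True
Comparisons: 3


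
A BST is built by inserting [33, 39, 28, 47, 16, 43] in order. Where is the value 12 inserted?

Starting tree (level order): [33, 28, 39, 16, None, None, 47, None, None, 43]
Insertion path: 33 -> 28 -> 16
Result: insert 12 as left child of 16
Final tree (level order): [33, 28, 39, 16, None, None, 47, 12, None, 43]


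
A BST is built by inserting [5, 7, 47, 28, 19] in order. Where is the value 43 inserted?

Starting tree (level order): [5, None, 7, None, 47, 28, None, 19]
Insertion path: 5 -> 7 -> 47 -> 28
Result: insert 43 as right child of 28
Final tree (level order): [5, None, 7, None, 47, 28, None, 19, 43]


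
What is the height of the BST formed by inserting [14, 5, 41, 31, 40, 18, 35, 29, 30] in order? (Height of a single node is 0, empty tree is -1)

Insertion order: [14, 5, 41, 31, 40, 18, 35, 29, 30]
Tree (level-order array): [14, 5, 41, None, None, 31, None, 18, 40, None, 29, 35, None, None, 30]
Compute height bottom-up (empty subtree = -1):
  height(5) = 1 + max(-1, -1) = 0
  height(30) = 1 + max(-1, -1) = 0
  height(29) = 1 + max(-1, 0) = 1
  height(18) = 1 + max(-1, 1) = 2
  height(35) = 1 + max(-1, -1) = 0
  height(40) = 1 + max(0, -1) = 1
  height(31) = 1 + max(2, 1) = 3
  height(41) = 1 + max(3, -1) = 4
  height(14) = 1 + max(0, 4) = 5
Height = 5


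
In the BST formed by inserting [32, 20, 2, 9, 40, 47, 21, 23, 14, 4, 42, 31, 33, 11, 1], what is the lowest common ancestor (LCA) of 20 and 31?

Tree insertion order: [32, 20, 2, 9, 40, 47, 21, 23, 14, 4, 42, 31, 33, 11, 1]
Tree (level-order array): [32, 20, 40, 2, 21, 33, 47, 1, 9, None, 23, None, None, 42, None, None, None, 4, 14, None, 31, None, None, None, None, 11]
In a BST, the LCA of p=20, q=31 is the first node v on the
root-to-leaf path with p <= v <= q (go left if both < v, right if both > v).
Walk from root:
  at 32: both 20 and 31 < 32, go left
  at 20: 20 <= 20 <= 31, this is the LCA
LCA = 20


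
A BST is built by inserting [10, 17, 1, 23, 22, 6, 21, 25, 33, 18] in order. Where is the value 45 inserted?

Starting tree (level order): [10, 1, 17, None, 6, None, 23, None, None, 22, 25, 21, None, None, 33, 18]
Insertion path: 10 -> 17 -> 23 -> 25 -> 33
Result: insert 45 as right child of 33
Final tree (level order): [10, 1, 17, None, 6, None, 23, None, None, 22, 25, 21, None, None, 33, 18, None, None, 45]


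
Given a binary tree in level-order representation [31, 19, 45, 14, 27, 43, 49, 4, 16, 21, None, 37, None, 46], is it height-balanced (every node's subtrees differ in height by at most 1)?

Tree (level-order array): [31, 19, 45, 14, 27, 43, 49, 4, 16, 21, None, 37, None, 46]
Definition: a tree is height-balanced if, at every node, |h(left) - h(right)| <= 1 (empty subtree has height -1).
Bottom-up per-node check:
  node 4: h_left=-1, h_right=-1, diff=0 [OK], height=0
  node 16: h_left=-1, h_right=-1, diff=0 [OK], height=0
  node 14: h_left=0, h_right=0, diff=0 [OK], height=1
  node 21: h_left=-1, h_right=-1, diff=0 [OK], height=0
  node 27: h_left=0, h_right=-1, diff=1 [OK], height=1
  node 19: h_left=1, h_right=1, diff=0 [OK], height=2
  node 37: h_left=-1, h_right=-1, diff=0 [OK], height=0
  node 43: h_left=0, h_right=-1, diff=1 [OK], height=1
  node 46: h_left=-1, h_right=-1, diff=0 [OK], height=0
  node 49: h_left=0, h_right=-1, diff=1 [OK], height=1
  node 45: h_left=1, h_right=1, diff=0 [OK], height=2
  node 31: h_left=2, h_right=2, diff=0 [OK], height=3
All nodes satisfy the balance condition.
Result: Balanced


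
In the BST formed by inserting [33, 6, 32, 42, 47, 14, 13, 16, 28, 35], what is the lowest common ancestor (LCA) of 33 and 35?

Tree insertion order: [33, 6, 32, 42, 47, 14, 13, 16, 28, 35]
Tree (level-order array): [33, 6, 42, None, 32, 35, 47, 14, None, None, None, None, None, 13, 16, None, None, None, 28]
In a BST, the LCA of p=33, q=35 is the first node v on the
root-to-leaf path with p <= v <= q (go left if both < v, right if both > v).
Walk from root:
  at 33: 33 <= 33 <= 35, this is the LCA
LCA = 33


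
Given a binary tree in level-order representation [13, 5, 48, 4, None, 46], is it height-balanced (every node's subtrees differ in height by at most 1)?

Tree (level-order array): [13, 5, 48, 4, None, 46]
Definition: a tree is height-balanced if, at every node, |h(left) - h(right)| <= 1 (empty subtree has height -1).
Bottom-up per-node check:
  node 4: h_left=-1, h_right=-1, diff=0 [OK], height=0
  node 5: h_left=0, h_right=-1, diff=1 [OK], height=1
  node 46: h_left=-1, h_right=-1, diff=0 [OK], height=0
  node 48: h_left=0, h_right=-1, diff=1 [OK], height=1
  node 13: h_left=1, h_right=1, diff=0 [OK], height=2
All nodes satisfy the balance condition.
Result: Balanced


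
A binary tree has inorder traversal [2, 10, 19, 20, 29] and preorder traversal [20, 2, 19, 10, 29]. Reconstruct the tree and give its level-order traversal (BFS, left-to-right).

Inorder:  [2, 10, 19, 20, 29]
Preorder: [20, 2, 19, 10, 29]
Algorithm: preorder visits root first, so consume preorder in order;
for each root, split the current inorder slice at that value into
left-subtree inorder and right-subtree inorder, then recurse.
Recursive splits:
  root=20; inorder splits into left=[2, 10, 19], right=[29]
  root=2; inorder splits into left=[], right=[10, 19]
  root=19; inorder splits into left=[10], right=[]
  root=10; inorder splits into left=[], right=[]
  root=29; inorder splits into left=[], right=[]
Reconstructed level-order: [20, 2, 29, 19, 10]


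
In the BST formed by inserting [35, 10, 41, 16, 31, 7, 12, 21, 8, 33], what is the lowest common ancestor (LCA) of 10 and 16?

Tree insertion order: [35, 10, 41, 16, 31, 7, 12, 21, 8, 33]
Tree (level-order array): [35, 10, 41, 7, 16, None, None, None, 8, 12, 31, None, None, None, None, 21, 33]
In a BST, the LCA of p=10, q=16 is the first node v on the
root-to-leaf path with p <= v <= q (go left if both < v, right if both > v).
Walk from root:
  at 35: both 10 and 16 < 35, go left
  at 10: 10 <= 10 <= 16, this is the LCA
LCA = 10


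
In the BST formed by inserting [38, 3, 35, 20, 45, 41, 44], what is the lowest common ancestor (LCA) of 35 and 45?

Tree insertion order: [38, 3, 35, 20, 45, 41, 44]
Tree (level-order array): [38, 3, 45, None, 35, 41, None, 20, None, None, 44]
In a BST, the LCA of p=35, q=45 is the first node v on the
root-to-leaf path with p <= v <= q (go left if both < v, right if both > v).
Walk from root:
  at 38: 35 <= 38 <= 45, this is the LCA
LCA = 38


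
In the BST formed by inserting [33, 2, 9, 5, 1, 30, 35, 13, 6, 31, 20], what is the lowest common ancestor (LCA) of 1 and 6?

Tree insertion order: [33, 2, 9, 5, 1, 30, 35, 13, 6, 31, 20]
Tree (level-order array): [33, 2, 35, 1, 9, None, None, None, None, 5, 30, None, 6, 13, 31, None, None, None, 20]
In a BST, the LCA of p=1, q=6 is the first node v on the
root-to-leaf path with p <= v <= q (go left if both < v, right if both > v).
Walk from root:
  at 33: both 1 and 6 < 33, go left
  at 2: 1 <= 2 <= 6, this is the LCA
LCA = 2


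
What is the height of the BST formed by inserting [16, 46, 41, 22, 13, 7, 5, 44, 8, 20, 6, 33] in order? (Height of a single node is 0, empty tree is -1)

Insertion order: [16, 46, 41, 22, 13, 7, 5, 44, 8, 20, 6, 33]
Tree (level-order array): [16, 13, 46, 7, None, 41, None, 5, 8, 22, 44, None, 6, None, None, 20, 33]
Compute height bottom-up (empty subtree = -1):
  height(6) = 1 + max(-1, -1) = 0
  height(5) = 1 + max(-1, 0) = 1
  height(8) = 1 + max(-1, -1) = 0
  height(7) = 1 + max(1, 0) = 2
  height(13) = 1 + max(2, -1) = 3
  height(20) = 1 + max(-1, -1) = 0
  height(33) = 1 + max(-1, -1) = 0
  height(22) = 1 + max(0, 0) = 1
  height(44) = 1 + max(-1, -1) = 0
  height(41) = 1 + max(1, 0) = 2
  height(46) = 1 + max(2, -1) = 3
  height(16) = 1 + max(3, 3) = 4
Height = 4


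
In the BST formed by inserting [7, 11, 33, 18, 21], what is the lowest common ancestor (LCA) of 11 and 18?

Tree insertion order: [7, 11, 33, 18, 21]
Tree (level-order array): [7, None, 11, None, 33, 18, None, None, 21]
In a BST, the LCA of p=11, q=18 is the first node v on the
root-to-leaf path with p <= v <= q (go left if both < v, right if both > v).
Walk from root:
  at 7: both 11 and 18 > 7, go right
  at 11: 11 <= 11 <= 18, this is the LCA
LCA = 11


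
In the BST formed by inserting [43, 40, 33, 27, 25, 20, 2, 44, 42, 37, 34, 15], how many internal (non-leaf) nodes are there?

Tree built from: [43, 40, 33, 27, 25, 20, 2, 44, 42, 37, 34, 15]
Tree (level-order array): [43, 40, 44, 33, 42, None, None, 27, 37, None, None, 25, None, 34, None, 20, None, None, None, 2, None, None, 15]
Rule: An internal node has at least one child.
Per-node child counts:
  node 43: 2 child(ren)
  node 40: 2 child(ren)
  node 33: 2 child(ren)
  node 27: 1 child(ren)
  node 25: 1 child(ren)
  node 20: 1 child(ren)
  node 2: 1 child(ren)
  node 15: 0 child(ren)
  node 37: 1 child(ren)
  node 34: 0 child(ren)
  node 42: 0 child(ren)
  node 44: 0 child(ren)
Matching nodes: [43, 40, 33, 27, 25, 20, 2, 37]
Count of internal (non-leaf) nodes: 8


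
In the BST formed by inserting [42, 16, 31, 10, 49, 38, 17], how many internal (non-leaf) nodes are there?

Tree built from: [42, 16, 31, 10, 49, 38, 17]
Tree (level-order array): [42, 16, 49, 10, 31, None, None, None, None, 17, 38]
Rule: An internal node has at least one child.
Per-node child counts:
  node 42: 2 child(ren)
  node 16: 2 child(ren)
  node 10: 0 child(ren)
  node 31: 2 child(ren)
  node 17: 0 child(ren)
  node 38: 0 child(ren)
  node 49: 0 child(ren)
Matching nodes: [42, 16, 31]
Count of internal (non-leaf) nodes: 3


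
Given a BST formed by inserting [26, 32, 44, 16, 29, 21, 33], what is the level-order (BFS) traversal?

Tree insertion order: [26, 32, 44, 16, 29, 21, 33]
Tree (level-order array): [26, 16, 32, None, 21, 29, 44, None, None, None, None, 33]
BFS from the root, enqueuing left then right child of each popped node:
  queue [26] -> pop 26, enqueue [16, 32], visited so far: [26]
  queue [16, 32] -> pop 16, enqueue [21], visited so far: [26, 16]
  queue [32, 21] -> pop 32, enqueue [29, 44], visited so far: [26, 16, 32]
  queue [21, 29, 44] -> pop 21, enqueue [none], visited so far: [26, 16, 32, 21]
  queue [29, 44] -> pop 29, enqueue [none], visited so far: [26, 16, 32, 21, 29]
  queue [44] -> pop 44, enqueue [33], visited so far: [26, 16, 32, 21, 29, 44]
  queue [33] -> pop 33, enqueue [none], visited so far: [26, 16, 32, 21, 29, 44, 33]
Result: [26, 16, 32, 21, 29, 44, 33]


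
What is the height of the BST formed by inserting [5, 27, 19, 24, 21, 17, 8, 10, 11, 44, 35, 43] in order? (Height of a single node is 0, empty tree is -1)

Insertion order: [5, 27, 19, 24, 21, 17, 8, 10, 11, 44, 35, 43]
Tree (level-order array): [5, None, 27, 19, 44, 17, 24, 35, None, 8, None, 21, None, None, 43, None, 10, None, None, None, None, None, 11]
Compute height bottom-up (empty subtree = -1):
  height(11) = 1 + max(-1, -1) = 0
  height(10) = 1 + max(-1, 0) = 1
  height(8) = 1 + max(-1, 1) = 2
  height(17) = 1 + max(2, -1) = 3
  height(21) = 1 + max(-1, -1) = 0
  height(24) = 1 + max(0, -1) = 1
  height(19) = 1 + max(3, 1) = 4
  height(43) = 1 + max(-1, -1) = 0
  height(35) = 1 + max(-1, 0) = 1
  height(44) = 1 + max(1, -1) = 2
  height(27) = 1 + max(4, 2) = 5
  height(5) = 1 + max(-1, 5) = 6
Height = 6


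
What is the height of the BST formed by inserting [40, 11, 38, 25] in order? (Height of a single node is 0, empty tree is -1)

Insertion order: [40, 11, 38, 25]
Tree (level-order array): [40, 11, None, None, 38, 25]
Compute height bottom-up (empty subtree = -1):
  height(25) = 1 + max(-1, -1) = 0
  height(38) = 1 + max(0, -1) = 1
  height(11) = 1 + max(-1, 1) = 2
  height(40) = 1 + max(2, -1) = 3
Height = 3


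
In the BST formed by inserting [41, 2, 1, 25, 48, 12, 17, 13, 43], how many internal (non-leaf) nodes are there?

Tree built from: [41, 2, 1, 25, 48, 12, 17, 13, 43]
Tree (level-order array): [41, 2, 48, 1, 25, 43, None, None, None, 12, None, None, None, None, 17, 13]
Rule: An internal node has at least one child.
Per-node child counts:
  node 41: 2 child(ren)
  node 2: 2 child(ren)
  node 1: 0 child(ren)
  node 25: 1 child(ren)
  node 12: 1 child(ren)
  node 17: 1 child(ren)
  node 13: 0 child(ren)
  node 48: 1 child(ren)
  node 43: 0 child(ren)
Matching nodes: [41, 2, 25, 12, 17, 48]
Count of internal (non-leaf) nodes: 6


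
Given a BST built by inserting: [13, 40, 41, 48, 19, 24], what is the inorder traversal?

Tree insertion order: [13, 40, 41, 48, 19, 24]
Tree (level-order array): [13, None, 40, 19, 41, None, 24, None, 48]
Inorder traversal: [13, 19, 24, 40, 41, 48]


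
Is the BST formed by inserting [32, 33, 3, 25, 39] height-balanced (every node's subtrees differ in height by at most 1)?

Tree (level-order array): [32, 3, 33, None, 25, None, 39]
Definition: a tree is height-balanced if, at every node, |h(left) - h(right)| <= 1 (empty subtree has height -1).
Bottom-up per-node check:
  node 25: h_left=-1, h_right=-1, diff=0 [OK], height=0
  node 3: h_left=-1, h_right=0, diff=1 [OK], height=1
  node 39: h_left=-1, h_right=-1, diff=0 [OK], height=0
  node 33: h_left=-1, h_right=0, diff=1 [OK], height=1
  node 32: h_left=1, h_right=1, diff=0 [OK], height=2
All nodes satisfy the balance condition.
Result: Balanced


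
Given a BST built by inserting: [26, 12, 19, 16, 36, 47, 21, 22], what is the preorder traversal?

Tree insertion order: [26, 12, 19, 16, 36, 47, 21, 22]
Tree (level-order array): [26, 12, 36, None, 19, None, 47, 16, 21, None, None, None, None, None, 22]
Preorder traversal: [26, 12, 19, 16, 21, 22, 36, 47]


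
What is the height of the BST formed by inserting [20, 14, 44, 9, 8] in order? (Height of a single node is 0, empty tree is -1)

Insertion order: [20, 14, 44, 9, 8]
Tree (level-order array): [20, 14, 44, 9, None, None, None, 8]
Compute height bottom-up (empty subtree = -1):
  height(8) = 1 + max(-1, -1) = 0
  height(9) = 1 + max(0, -1) = 1
  height(14) = 1 + max(1, -1) = 2
  height(44) = 1 + max(-1, -1) = 0
  height(20) = 1 + max(2, 0) = 3
Height = 3


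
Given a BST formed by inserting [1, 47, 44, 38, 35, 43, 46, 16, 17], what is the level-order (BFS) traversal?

Tree insertion order: [1, 47, 44, 38, 35, 43, 46, 16, 17]
Tree (level-order array): [1, None, 47, 44, None, 38, 46, 35, 43, None, None, 16, None, None, None, None, 17]
BFS from the root, enqueuing left then right child of each popped node:
  queue [1] -> pop 1, enqueue [47], visited so far: [1]
  queue [47] -> pop 47, enqueue [44], visited so far: [1, 47]
  queue [44] -> pop 44, enqueue [38, 46], visited so far: [1, 47, 44]
  queue [38, 46] -> pop 38, enqueue [35, 43], visited so far: [1, 47, 44, 38]
  queue [46, 35, 43] -> pop 46, enqueue [none], visited so far: [1, 47, 44, 38, 46]
  queue [35, 43] -> pop 35, enqueue [16], visited so far: [1, 47, 44, 38, 46, 35]
  queue [43, 16] -> pop 43, enqueue [none], visited so far: [1, 47, 44, 38, 46, 35, 43]
  queue [16] -> pop 16, enqueue [17], visited so far: [1, 47, 44, 38, 46, 35, 43, 16]
  queue [17] -> pop 17, enqueue [none], visited so far: [1, 47, 44, 38, 46, 35, 43, 16, 17]
Result: [1, 47, 44, 38, 46, 35, 43, 16, 17]


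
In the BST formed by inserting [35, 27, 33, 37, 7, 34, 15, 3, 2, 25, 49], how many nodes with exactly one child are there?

Tree built from: [35, 27, 33, 37, 7, 34, 15, 3, 2, 25, 49]
Tree (level-order array): [35, 27, 37, 7, 33, None, 49, 3, 15, None, 34, None, None, 2, None, None, 25]
Rule: These are nodes with exactly 1 non-null child.
Per-node child counts:
  node 35: 2 child(ren)
  node 27: 2 child(ren)
  node 7: 2 child(ren)
  node 3: 1 child(ren)
  node 2: 0 child(ren)
  node 15: 1 child(ren)
  node 25: 0 child(ren)
  node 33: 1 child(ren)
  node 34: 0 child(ren)
  node 37: 1 child(ren)
  node 49: 0 child(ren)
Matching nodes: [3, 15, 33, 37]
Count of nodes with exactly one child: 4


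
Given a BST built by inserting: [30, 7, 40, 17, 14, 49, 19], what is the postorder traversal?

Tree insertion order: [30, 7, 40, 17, 14, 49, 19]
Tree (level-order array): [30, 7, 40, None, 17, None, 49, 14, 19]
Postorder traversal: [14, 19, 17, 7, 49, 40, 30]


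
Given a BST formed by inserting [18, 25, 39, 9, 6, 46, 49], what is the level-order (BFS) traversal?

Tree insertion order: [18, 25, 39, 9, 6, 46, 49]
Tree (level-order array): [18, 9, 25, 6, None, None, 39, None, None, None, 46, None, 49]
BFS from the root, enqueuing left then right child of each popped node:
  queue [18] -> pop 18, enqueue [9, 25], visited so far: [18]
  queue [9, 25] -> pop 9, enqueue [6], visited so far: [18, 9]
  queue [25, 6] -> pop 25, enqueue [39], visited so far: [18, 9, 25]
  queue [6, 39] -> pop 6, enqueue [none], visited so far: [18, 9, 25, 6]
  queue [39] -> pop 39, enqueue [46], visited so far: [18, 9, 25, 6, 39]
  queue [46] -> pop 46, enqueue [49], visited so far: [18, 9, 25, 6, 39, 46]
  queue [49] -> pop 49, enqueue [none], visited so far: [18, 9, 25, 6, 39, 46, 49]
Result: [18, 9, 25, 6, 39, 46, 49]


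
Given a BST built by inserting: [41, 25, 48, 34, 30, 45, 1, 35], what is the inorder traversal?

Tree insertion order: [41, 25, 48, 34, 30, 45, 1, 35]
Tree (level-order array): [41, 25, 48, 1, 34, 45, None, None, None, 30, 35]
Inorder traversal: [1, 25, 30, 34, 35, 41, 45, 48]


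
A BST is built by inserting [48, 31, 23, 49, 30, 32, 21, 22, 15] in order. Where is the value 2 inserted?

Starting tree (level order): [48, 31, 49, 23, 32, None, None, 21, 30, None, None, 15, 22]
Insertion path: 48 -> 31 -> 23 -> 21 -> 15
Result: insert 2 as left child of 15
Final tree (level order): [48, 31, 49, 23, 32, None, None, 21, 30, None, None, 15, 22, None, None, 2]


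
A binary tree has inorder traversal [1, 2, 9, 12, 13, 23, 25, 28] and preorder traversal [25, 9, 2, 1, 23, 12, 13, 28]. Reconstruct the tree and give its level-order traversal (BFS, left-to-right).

Inorder:  [1, 2, 9, 12, 13, 23, 25, 28]
Preorder: [25, 9, 2, 1, 23, 12, 13, 28]
Algorithm: preorder visits root first, so consume preorder in order;
for each root, split the current inorder slice at that value into
left-subtree inorder and right-subtree inorder, then recurse.
Recursive splits:
  root=25; inorder splits into left=[1, 2, 9, 12, 13, 23], right=[28]
  root=9; inorder splits into left=[1, 2], right=[12, 13, 23]
  root=2; inorder splits into left=[1], right=[]
  root=1; inorder splits into left=[], right=[]
  root=23; inorder splits into left=[12, 13], right=[]
  root=12; inorder splits into left=[], right=[13]
  root=13; inorder splits into left=[], right=[]
  root=28; inorder splits into left=[], right=[]
Reconstructed level-order: [25, 9, 28, 2, 23, 1, 12, 13]


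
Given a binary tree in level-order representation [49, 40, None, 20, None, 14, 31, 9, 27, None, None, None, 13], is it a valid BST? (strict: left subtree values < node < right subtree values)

Level-order array: [49, 40, None, 20, None, 14, 31, 9, 27, None, None, None, 13]
Validate using subtree bounds (lo, hi): at each node, require lo < value < hi,
then recurse left with hi=value and right with lo=value.
Preorder trace (stopping at first violation):
  at node 49 with bounds (-inf, +inf): OK
  at node 40 with bounds (-inf, 49): OK
  at node 20 with bounds (-inf, 40): OK
  at node 14 with bounds (-inf, 20): OK
  at node 9 with bounds (-inf, 14): OK
  at node 13 with bounds (9, 14): OK
  at node 27 with bounds (14, 20): VIOLATION
Node 27 violates its bound: not (14 < 27 < 20).
Result: Not a valid BST


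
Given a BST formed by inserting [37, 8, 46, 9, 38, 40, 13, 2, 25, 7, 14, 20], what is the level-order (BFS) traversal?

Tree insertion order: [37, 8, 46, 9, 38, 40, 13, 2, 25, 7, 14, 20]
Tree (level-order array): [37, 8, 46, 2, 9, 38, None, None, 7, None, 13, None, 40, None, None, None, 25, None, None, 14, None, None, 20]
BFS from the root, enqueuing left then right child of each popped node:
  queue [37] -> pop 37, enqueue [8, 46], visited so far: [37]
  queue [8, 46] -> pop 8, enqueue [2, 9], visited so far: [37, 8]
  queue [46, 2, 9] -> pop 46, enqueue [38], visited so far: [37, 8, 46]
  queue [2, 9, 38] -> pop 2, enqueue [7], visited so far: [37, 8, 46, 2]
  queue [9, 38, 7] -> pop 9, enqueue [13], visited so far: [37, 8, 46, 2, 9]
  queue [38, 7, 13] -> pop 38, enqueue [40], visited so far: [37, 8, 46, 2, 9, 38]
  queue [7, 13, 40] -> pop 7, enqueue [none], visited so far: [37, 8, 46, 2, 9, 38, 7]
  queue [13, 40] -> pop 13, enqueue [25], visited so far: [37, 8, 46, 2, 9, 38, 7, 13]
  queue [40, 25] -> pop 40, enqueue [none], visited so far: [37, 8, 46, 2, 9, 38, 7, 13, 40]
  queue [25] -> pop 25, enqueue [14], visited so far: [37, 8, 46, 2, 9, 38, 7, 13, 40, 25]
  queue [14] -> pop 14, enqueue [20], visited so far: [37, 8, 46, 2, 9, 38, 7, 13, 40, 25, 14]
  queue [20] -> pop 20, enqueue [none], visited so far: [37, 8, 46, 2, 9, 38, 7, 13, 40, 25, 14, 20]
Result: [37, 8, 46, 2, 9, 38, 7, 13, 40, 25, 14, 20]


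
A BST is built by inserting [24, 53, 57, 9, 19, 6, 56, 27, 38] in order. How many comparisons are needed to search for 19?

Search path for 19: 24 -> 9 -> 19
Found: True
Comparisons: 3


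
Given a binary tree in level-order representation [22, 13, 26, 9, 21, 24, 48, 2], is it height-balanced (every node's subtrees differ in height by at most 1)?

Tree (level-order array): [22, 13, 26, 9, 21, 24, 48, 2]
Definition: a tree is height-balanced if, at every node, |h(left) - h(right)| <= 1 (empty subtree has height -1).
Bottom-up per-node check:
  node 2: h_left=-1, h_right=-1, diff=0 [OK], height=0
  node 9: h_left=0, h_right=-1, diff=1 [OK], height=1
  node 21: h_left=-1, h_right=-1, diff=0 [OK], height=0
  node 13: h_left=1, h_right=0, diff=1 [OK], height=2
  node 24: h_left=-1, h_right=-1, diff=0 [OK], height=0
  node 48: h_left=-1, h_right=-1, diff=0 [OK], height=0
  node 26: h_left=0, h_right=0, diff=0 [OK], height=1
  node 22: h_left=2, h_right=1, diff=1 [OK], height=3
All nodes satisfy the balance condition.
Result: Balanced


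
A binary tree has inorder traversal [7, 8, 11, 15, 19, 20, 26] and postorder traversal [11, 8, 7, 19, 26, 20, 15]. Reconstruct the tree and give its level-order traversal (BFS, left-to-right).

Inorder:   [7, 8, 11, 15, 19, 20, 26]
Postorder: [11, 8, 7, 19, 26, 20, 15]
Algorithm: postorder visits root last, so walk postorder right-to-left;
each value is the root of the current inorder slice — split it at that
value, recurse on the right subtree first, then the left.
Recursive splits:
  root=15; inorder splits into left=[7, 8, 11], right=[19, 20, 26]
  root=20; inorder splits into left=[19], right=[26]
  root=26; inorder splits into left=[], right=[]
  root=19; inorder splits into left=[], right=[]
  root=7; inorder splits into left=[], right=[8, 11]
  root=8; inorder splits into left=[], right=[11]
  root=11; inorder splits into left=[], right=[]
Reconstructed level-order: [15, 7, 20, 8, 19, 26, 11]


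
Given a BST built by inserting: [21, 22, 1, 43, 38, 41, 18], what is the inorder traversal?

Tree insertion order: [21, 22, 1, 43, 38, 41, 18]
Tree (level-order array): [21, 1, 22, None, 18, None, 43, None, None, 38, None, None, 41]
Inorder traversal: [1, 18, 21, 22, 38, 41, 43]


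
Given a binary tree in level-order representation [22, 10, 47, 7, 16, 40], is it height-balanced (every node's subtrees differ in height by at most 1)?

Tree (level-order array): [22, 10, 47, 7, 16, 40]
Definition: a tree is height-balanced if, at every node, |h(left) - h(right)| <= 1 (empty subtree has height -1).
Bottom-up per-node check:
  node 7: h_left=-1, h_right=-1, diff=0 [OK], height=0
  node 16: h_left=-1, h_right=-1, diff=0 [OK], height=0
  node 10: h_left=0, h_right=0, diff=0 [OK], height=1
  node 40: h_left=-1, h_right=-1, diff=0 [OK], height=0
  node 47: h_left=0, h_right=-1, diff=1 [OK], height=1
  node 22: h_left=1, h_right=1, diff=0 [OK], height=2
All nodes satisfy the balance condition.
Result: Balanced
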